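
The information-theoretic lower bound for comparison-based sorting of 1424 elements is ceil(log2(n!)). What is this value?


A binary decision tree of height h has at most 2^h leaves and needs at least n! of them, so h >= ceil(log2(n!)).
1424! is far too large to multiply out, so use Stirling's series:
  ln(n!) ~ n ln n - n + (1/2) ln(2 pi n) + 1/(12n)  (error below 1/(360 n^3), negligible here)
  ln(1424) = 7.2612251
  n ln n = 1424 * 7.2612251 = 10339.9845
  (1/2) ln(2 pi * 1424) = (1/2) ln(8947.2559) = 4.5496
  1/(12*1424) = 0.0001
  ln(1424!) ~ 10339.9845 - 1424 + 4.5496 + 0.0001 = 8920.5342
Convert to base 2: log2(1424!) = 8920.5342 / ln 2 = 8920.5342 / 0.69314718 = 12869.6105
ceil(12869.6105) = 12870


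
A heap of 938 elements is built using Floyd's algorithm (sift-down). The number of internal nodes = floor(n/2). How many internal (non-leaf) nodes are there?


Leaf nodes occupy roughly half the array.
Sift-down is called for each internal node, starting from the last one.
Internal nodes = floor(n/2) = floor(938/2) = 469


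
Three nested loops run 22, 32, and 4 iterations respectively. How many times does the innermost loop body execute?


Loop 1 (outermost): 22 iterations
Loop 2 (middle): 32 iterations per outer
Loop 3 (innermost): 4 iterations per middle
Total = 22 * 32 * 4 = 2816


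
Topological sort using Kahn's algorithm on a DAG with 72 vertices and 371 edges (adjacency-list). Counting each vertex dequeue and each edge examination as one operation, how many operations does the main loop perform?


Kahn's algorithm:
  1. Compute in-degrees: O(V + E)
  2. Process queue: each vertex dequeued once (O(V))
     each edge examined once (O(E))
Total = V + E = 72 + 371 = 443


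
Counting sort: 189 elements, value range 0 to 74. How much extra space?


n = 189 (output array)
k = 75 (count array for 75 distinct values)
Extra space = 189 + 75 = 264


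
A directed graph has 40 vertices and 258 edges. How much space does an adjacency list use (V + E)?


Adjacency list: one list head per vertex + one entry per edge
Vertex heads: 40
Edge entries: 258
Total = 40 + 258 = 298


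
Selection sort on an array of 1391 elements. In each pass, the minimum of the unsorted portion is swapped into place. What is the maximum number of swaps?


Selection sort performs one swap per pass:
  Pass 1: find min in positions 0 to 1390, swap with position 0
  Pass 2: find min in positions 1 to 1390, swap with position 1
  Pass 3: find min in positions 2 to 1390, swap with position 2
  Pass 4: find min in positions 3 to 1390, swap with position 3
  Pass 5: find min in positions 4 to 1390, swap with position 4
  ... (1385 more passes)
Total passes (and swaps) = n - 1 = 1391 - 1 = 1390


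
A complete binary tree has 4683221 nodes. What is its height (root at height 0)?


In a complete binary tree, level k holds nodes 2^k .. 2^(k+1)-1 (1-indexed).
Height = floor(log2(n)) = floor(log2(4683221)) = 22
Check: 2^22 = 4194304 <= 4683221 < 8388608 = 2^23


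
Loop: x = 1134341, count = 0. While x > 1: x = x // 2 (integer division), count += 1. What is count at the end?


The variable x halves each step:
x = 1134341 -> 567170 -> 283585 -> 141792 -> 70896 -> 35448 -> 17724 -> 8862 -> 4431 -> 2215 -> 1107 -> 553 -> 276 -> 138 -> 69 -> 34 -> 17 -> 8 -> 4 -> 2 -> 1
Number of halvings = floor(log2(1134341)) = 20


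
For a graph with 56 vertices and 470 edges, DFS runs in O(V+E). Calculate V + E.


A full DFS traversal visits each vertex once and examines each edge once.
V = 56
E = 470
Sum = 56 + 470 = 526


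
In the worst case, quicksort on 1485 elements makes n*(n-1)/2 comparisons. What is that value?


Sum of comparisons per partition:
1484 + 1483 + ... + 1 + 0
= 1485 * (1485 - 1) / 2
= 1485 * 1484 / 2
= 1101870


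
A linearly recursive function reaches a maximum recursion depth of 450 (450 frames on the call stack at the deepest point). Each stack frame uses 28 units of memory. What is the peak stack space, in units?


Maximum recursion depth = 450 frames
Memory per frame = 28 units
Total stack space = depth * frame_size
= 450 * 28 = 12600


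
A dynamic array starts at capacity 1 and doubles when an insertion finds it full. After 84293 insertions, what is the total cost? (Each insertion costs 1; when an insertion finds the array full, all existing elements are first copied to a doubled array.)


Insertion cost: 84293 (one per element)
Resizes occur just before inserting elements 2, 3, 5, 9, ...
Elements copied at each resize: 1 + 2 + 4 + 8 + 16 + 32 + 64 + 128 + 256 + 512 + 1024 + 2048 + 4096 + 8192 + 16384 + 32768 + 65536
Sum of copies = 131071 (geometric series: 2^k - 1)
Total = 84293 + 131071 = 215364


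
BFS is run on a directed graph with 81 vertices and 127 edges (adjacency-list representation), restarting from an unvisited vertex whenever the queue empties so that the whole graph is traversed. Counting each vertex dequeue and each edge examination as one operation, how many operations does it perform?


A full BFS traversal dequeues each vertex exactly once and examines each directed edge exactly once.
V = 81 (vertex processing cost)
E = 127 (edge examination cost)
Total operations proportional to V + E = 81 + 127 = 208


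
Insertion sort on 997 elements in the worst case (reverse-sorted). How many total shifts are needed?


In the worst case (reverse-sorted), each element shifts past all previous:
  Element 1: 1 shifts
  Element 2: 2 shifts
  Element 3: 3 shifts
  Element 4: 4 shifts
  Element 5: 5 shifts
  ...
  Element 996: 996 shifts
Total = 1 + 2 + ... + 996
= 997*(997-1)/2 = 496506


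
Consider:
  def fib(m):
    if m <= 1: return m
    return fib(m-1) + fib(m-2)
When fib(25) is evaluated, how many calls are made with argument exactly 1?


Let N(m) = number of times fib(m) is called while evaluating fib(25).
N(25) = 1 (the initial call).
N(24) = 1 (only fib(25) calls it).
For 1 <= m <= 23: fib(m) is called by fib(m+1) and fib(m+2), so
  N(m) = N(m+1) + N(m+2).
fib(0) is called only by fib(2), so N(0) = N(2).
Walk down from m=25:
  N(25)=1, N(24)=1, N(23)=2, N(22)=3, N(21)=5, N(20)=8, N(19)=13, N(18)=21, N(17)=34, N(16)=55, N(15)=89, N(14)=144, N(13)=233, N(12)=377, N(11)=610, N(10)=987, N(9)=1597, N(8)=2584, N(7)=4181, N(6)=6765, N(5)=10946, N(4)=17711, N(3)=28657, N(2)=46368, N(1)=75025
N(1) = 75025


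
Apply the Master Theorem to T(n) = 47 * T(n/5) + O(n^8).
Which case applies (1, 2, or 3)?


The Master Theorem: T(n) = a*T(n/b) + O(n^c)
  a = 47, b = 5, c = 8
log_b(a) = log_5(47) ~ 2.392
Compare b^c with a: 5^8 = 390625 > 47, so c > log_b(a).
Since c > log_b(a), Case 3 applies.
T(n) = O(n^8)
Master Theorem case = 3


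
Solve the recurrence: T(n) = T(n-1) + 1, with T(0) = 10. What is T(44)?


Unrolling the recurrence:
T(44) = T(43) + 1
       = T(42) + 1 + 1
       = T(41) + 1*3
       ...
       = T(0) + 1*44
       = 10 + 44 = 54


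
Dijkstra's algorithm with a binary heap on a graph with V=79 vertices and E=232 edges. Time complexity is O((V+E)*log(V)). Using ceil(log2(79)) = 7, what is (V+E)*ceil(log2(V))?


Dijkstra with a binary heap: each vertex is extracted once, each edge may relax once.
Each heap operation costs O(log V).
V + E = 79 + 232 = 311
ceil(log2(79)) = 7 (since 2^6 = 64 < 79 <= 128 = 2^7)
Total heap work = (V+E) * ceil(log2(V)) = 311 * 7 = 2177


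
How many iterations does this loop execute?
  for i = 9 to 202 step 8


The loop variable i takes values starting at 9 and increments by 8 each iteration.
Sequence: i = 9, 17, 25, 33, 41, 49, 57, 65, 73, ...
The upper bound 202 is inclusive, so the count is floor((last - first) / step) + 1:
floor((202 - 9) / 8) + 1 = floor(193/8) + 1 = 24 + 1 = 25


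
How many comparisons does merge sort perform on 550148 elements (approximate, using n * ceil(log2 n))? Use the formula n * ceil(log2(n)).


Recursion depth: ceil(log2(550148)) = 20
Each recursion level merges n = 550148 elements
Total = 550148 * 20 = 11002960


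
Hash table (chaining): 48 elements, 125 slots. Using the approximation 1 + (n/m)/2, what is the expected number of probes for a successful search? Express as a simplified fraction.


Computing expected probes:
alpha = 48/125
= 1 + alpha/2
= 1 + 48/(2*125)
= (2*125 + 48) / (2*125)
= 298/250 = 149/125


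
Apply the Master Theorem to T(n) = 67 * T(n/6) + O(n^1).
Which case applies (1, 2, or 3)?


The Master Theorem: T(n) = a*T(n/b) + O(n^c)
  a = 67, b = 6, c = 1
log_b(a) = log_6(67) ~ 2.347
Compare b^c with a: 6^1 = 6 < 67, so c < log_b(a).
Since c < log_b(a), Case 1 applies.
T(n) = O(n^(log_6 67)) ~ O(n^2.347)
Master Theorem case = 1


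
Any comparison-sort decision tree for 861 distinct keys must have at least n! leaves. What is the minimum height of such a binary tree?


A binary decision tree of height h has at most 2^h leaves and needs at least n! of them, so h >= ceil(log2(n!)).
861! is far too large to multiply out, so use Stirling's series:
  ln(n!) ~ n ln n - n + (1/2) ln(2 pi n) + 1/(12n)  (error below 1/(360 n^3), negligible here)
  ln(861) = 6.7580945
  n ln n = 861 * 6.7580945 = 5818.7194
  (1/2) ln(2 pi * 861) = (1/2) ln(5409.8225) = 4.2980
  1/(12*861) = 0.0001
  ln(861!) ~ 5818.7194 - 861 + 4.2980 + 0.0001 = 4962.0175
Convert to base 2: log2(861!) = 4962.0175 / ln 2 = 4962.0175 / 0.69314718 = 7158.6780
ceil(7158.6780) = 7159


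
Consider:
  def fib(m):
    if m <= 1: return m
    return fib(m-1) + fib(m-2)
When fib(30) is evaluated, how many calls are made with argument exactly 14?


Let N(m) = number of times fib(m) is called while evaluating fib(30).
N(30) = 1 (the initial call).
N(29) = 1 (only fib(30) calls it).
For 1 <= m <= 28: fib(m) is called by fib(m+1) and fib(m+2), so
  N(m) = N(m+1) + N(m+2).
fib(0) is called only by fib(2), so N(0) = N(2).
Walk down from m=30:
  N(30)=1, N(29)=1, N(28)=2, N(27)=3, N(26)=5, N(25)=8, N(24)=13, N(23)=21, N(22)=34, N(21)=55, N(20)=89, N(19)=144, N(18)=233, N(17)=377, N(16)=610, N(15)=987, N(14)=1597
N(14) = 1597


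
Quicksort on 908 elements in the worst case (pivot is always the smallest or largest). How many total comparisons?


In the worst case, each partition step picks the worst pivot:
  Partition 1: 907 comparisons (n-1 elements to compare)
  Partition 2: 906 comparisons
  Partition 3: 905 comparisons
  Partition 4: 904 comparisons
  Partition 5: 903 comparisons
  ...
  Last partition: 0 comparisons
Total = (n-1) + (n-2) + ... + 1 + 0 = n*(n-1)/2
= 908*907/2 = 411778


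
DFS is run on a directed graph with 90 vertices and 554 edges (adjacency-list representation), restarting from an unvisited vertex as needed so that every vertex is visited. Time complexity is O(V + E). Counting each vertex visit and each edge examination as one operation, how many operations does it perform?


A full DFS traversal processes each vertex exactly once (push/pop on stack).
Each directed edge is examined once.
V = 90, E = 554
V + E = 644


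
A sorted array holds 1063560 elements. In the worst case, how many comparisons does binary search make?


Halving sequence: 1063560 -> 531780 -> 265890 -> 132945 -> 66472 -> 33236 -> 16618 -> 8309 -> 4154 -> 2077 -> 1038 -> 519 -> 259 -> 129 -> 64 -> 32 -> 16 -> 8 -> 4 -> 2 -> 1
Number of halvings = 20
Max comparisons = 20 + 1 = 21


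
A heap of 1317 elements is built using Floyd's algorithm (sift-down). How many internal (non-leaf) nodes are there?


Leaf nodes occupy roughly half the array.
Sift-down is called for each internal node, starting from the last one.
Internal nodes = floor(n/2) = floor(1317/2) = 658


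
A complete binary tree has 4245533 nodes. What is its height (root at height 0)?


In a complete binary tree, level k holds nodes 2^k .. 2^(k+1)-1 (1-indexed).
Height = floor(log2(n)) = floor(log2(4245533)) = 22
Check: 2^22 = 4194304 <= 4245533 < 8388608 = 2^23


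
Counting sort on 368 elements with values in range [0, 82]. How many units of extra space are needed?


Output array size: 368 (to store sorted result)
Count array size: 83 (one slot per possible value, range 0 to 82)
Total extra space = 368 + 83 = 451


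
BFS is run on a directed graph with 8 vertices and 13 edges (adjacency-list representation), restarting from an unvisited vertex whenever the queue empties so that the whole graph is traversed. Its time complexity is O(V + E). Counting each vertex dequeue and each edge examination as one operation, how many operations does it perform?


A full BFS traversal dequeues each vertex exactly once and examines each directed edge exactly once.
V = 8 (vertex processing cost)
E = 13 (edge examination cost)
Total operations proportional to V + E = 8 + 13 = 21


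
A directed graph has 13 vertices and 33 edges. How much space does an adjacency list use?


Adjacency list: one list head per vertex + one entry per edge
Vertex heads: 13
Edge entries: 33
Total = 13 + 33 = 46


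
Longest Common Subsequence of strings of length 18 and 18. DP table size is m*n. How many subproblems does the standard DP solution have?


DP table indexed by positions in both strings.
First string: 18 positions
Second string: 18 positions
Total = 18 * 18 = 324


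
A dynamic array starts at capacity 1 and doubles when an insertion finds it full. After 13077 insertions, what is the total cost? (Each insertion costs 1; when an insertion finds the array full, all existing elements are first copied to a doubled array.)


Insertion cost: 13077 (one per element)
Resizes occur just before inserting elements 2, 3, 5, 9, ...
Elements copied at each resize: 1 + 2 + 4 + 8 + 16 + 32 + 64 + 128 + 256 + 512 + 1024 + 2048 + 4096 + 8192
Sum of copies = 16383 (geometric series: 2^k - 1)
Total = 13077 + 16383 = 29460


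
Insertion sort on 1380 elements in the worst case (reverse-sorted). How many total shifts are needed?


In the worst case (reverse-sorted), each element shifts past all previous:
  Element 1: 1 shifts
  Element 2: 2 shifts
  Element 3: 3 shifts
  Element 4: 4 shifts
  Element 5: 5 shifts
  ...
  Element 1379: 1379 shifts
Total = 1 + 2 + ... + 1379
= 1380*(1380-1)/2 = 951510


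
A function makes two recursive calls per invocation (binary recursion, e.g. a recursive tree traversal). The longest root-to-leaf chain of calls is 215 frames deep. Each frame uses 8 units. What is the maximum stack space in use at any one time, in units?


Binary recursion: the two calls run one after the other, so only one root-to-leaf chain of frames is on the stack at a time.
Maximum depth (longest chain) = 215 frames
Each frame = 8 units
Max stack space = 215 * 8 = 1720


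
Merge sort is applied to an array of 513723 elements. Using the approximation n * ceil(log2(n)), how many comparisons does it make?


Merge sort divides the array into halves recursively.
Number of levels = ceil(log2(513723)) = 19
At each level, approximately n = 513723 comparisons are needed for merging.
Total comparisons ~ n * ceil(log2(n)) = 513723 * 19 = 9760737


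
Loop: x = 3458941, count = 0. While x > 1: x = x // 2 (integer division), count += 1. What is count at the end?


The variable x halves each step:
x = 3458941 -> 1729470 -> 864735 -> 432367 -> 216183 -> 108091 -> 54045 -> 27022 -> 13511 -> 6755 -> 3377 -> 1688 -> 844 -> 422 -> 211 -> 105 -> 52 -> 26 -> 13 -> 6 -> 3 -> 1
Number of halvings = floor(log2(3458941)) = 21


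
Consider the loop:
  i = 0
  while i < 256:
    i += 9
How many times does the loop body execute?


Starting at i = 0, each iteration adds 9.
Iterations until i >= 256:
  Iteration 1: i = 0 -> i = 9
  Iteration 2: i = 9 -> i = 18
  Iteration 3: i = 18 -> i = 27
  Iteration 4: i = 27 -> i = 36
  Iteration 5: i = 36 -> i = 45
  Iteration 6: i = 45 -> i = 54
  Iteration 7: i = 54 -> i = 63
  Iteration 8: i = 63 -> i = 72
  ... continuing ...
Total iterations = ceil(256/9) = 29


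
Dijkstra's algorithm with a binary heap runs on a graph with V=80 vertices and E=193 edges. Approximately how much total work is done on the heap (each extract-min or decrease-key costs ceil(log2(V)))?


Dijkstra with a binary heap: each vertex is extracted once, each edge may relax once.
Each heap operation costs O(log V).
V + E = 80 + 193 = 273
ceil(log2(80)) = 7 (since 2^6 = 64 < 80 <= 128 = 2^7)
Total heap work = (V+E) * ceil(log2(V)) = 273 * 7 = 1911


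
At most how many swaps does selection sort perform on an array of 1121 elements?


Each of the 1120 passes places one element in its final position.
Pass 1: swap minimum into position 0
Pass 2: swap minimum of remaining into position 1
...
Pass 1120: last two elements, one swap
Maximum swaps = 1121 - 1 = 1120


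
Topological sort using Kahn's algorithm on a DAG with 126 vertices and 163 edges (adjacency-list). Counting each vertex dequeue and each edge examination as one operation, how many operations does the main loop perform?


Kahn's algorithm:
  1. Compute in-degrees: O(V + E)
  2. Process queue: each vertex dequeued once (O(V))
     each edge examined once (O(E))
Total = V + E = 126 + 163 = 289


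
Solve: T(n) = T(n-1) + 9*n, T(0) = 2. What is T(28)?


Expanding the recurrence:
T(28) = T(27) + 9*28
       = T(26) + 9*27 + 9*28
       ...
       = T(0) + 9*(1 + 2 + ... + 28)
       = 2 + 9 * 28*29/2
       = 2 + 9 * 406
       = 2 + 3654 = 3656


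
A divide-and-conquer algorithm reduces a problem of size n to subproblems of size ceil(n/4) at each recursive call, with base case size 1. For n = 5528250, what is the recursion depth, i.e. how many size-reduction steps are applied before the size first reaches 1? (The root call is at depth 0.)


Each step divides the size by 4 (rounding up); after k steps the size is ceil(n/4^k), which equals 1 exactly when 4^k >= n.
So the depth is the smallest k with 4^k >= 5528250, i.e. ceil(log_4(5528250)).
4^11 = 4194304 < 5528250 <= 16777216 = 4^12
Recursion depth = 12


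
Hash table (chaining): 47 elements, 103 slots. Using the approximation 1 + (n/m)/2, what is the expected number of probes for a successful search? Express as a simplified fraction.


Computing expected probes:
alpha = 47/103
= 1 + alpha/2
= 1 + 47/(2*103)
= (2*103 + 47) / (2*103)
= 253/206


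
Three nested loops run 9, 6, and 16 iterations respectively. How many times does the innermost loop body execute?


Loop 1 (outermost): 9 iterations
Loop 2 (middle): 6 iterations per outer
Loop 3 (innermost): 16 iterations per middle
Total = 9 * 6 * 16 = 864


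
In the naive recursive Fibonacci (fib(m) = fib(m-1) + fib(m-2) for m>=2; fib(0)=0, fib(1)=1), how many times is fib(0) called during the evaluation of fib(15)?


Let N(m) = number of times fib(m) is called while evaluating fib(15).
N(15) = 1 (the initial call).
N(14) = 1 (only fib(15) calls it).
For 1 <= m <= 13: fib(m) is called by fib(m+1) and fib(m+2), so
  N(m) = N(m+1) + N(m+2).
fib(0) is called only by fib(2), so N(0) = N(2).
Walk down from m=15:
  N(15)=1, N(14)=1, N(13)=2, N(12)=3, N(11)=5, N(10)=8, N(9)=13, N(8)=21, N(7)=34, N(6)=55, N(5)=89, N(4)=144, N(3)=233, N(2)=377, N(1)=610, N(0)=N(2)=377
N(0) = 377


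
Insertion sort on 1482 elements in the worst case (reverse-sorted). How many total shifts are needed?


In the worst case (reverse-sorted), each element shifts past all previous:
  Element 1: 1 shifts
  Element 2: 2 shifts
  Element 3: 3 shifts
  Element 4: 4 shifts
  Element 5: 5 shifts
  ...
  Element 1481: 1481 shifts
Total = 1 + 2 + ... + 1481
= 1482*(1482-1)/2 = 1097421


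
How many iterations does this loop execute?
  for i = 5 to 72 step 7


The loop variable i takes values starting at 5 and increments by 7 each iteration.
Sequence: i = 5, 12, 19, 26, 33, 40, 47, 54, 61, ...
The upper bound 72 is inclusive, so the count is floor((last - first) / step) + 1:
floor((72 - 5) / 7) + 1 = floor(67/7) + 1 = 9 + 1 = 10


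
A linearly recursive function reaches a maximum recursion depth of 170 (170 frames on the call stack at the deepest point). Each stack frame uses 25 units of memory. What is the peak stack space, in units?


Maximum recursion depth = 170 frames
Memory per frame = 25 units
Total stack space = depth * frame_size
= 170 * 25 = 4250


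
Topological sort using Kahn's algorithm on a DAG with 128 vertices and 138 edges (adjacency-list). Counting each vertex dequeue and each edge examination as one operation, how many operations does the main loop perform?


Kahn's algorithm:
  1. Compute in-degrees: O(V + E)
  2. Process queue: each vertex dequeued once (O(V))
     each edge examined once (O(E))
Total = V + E = 128 + 138 = 266


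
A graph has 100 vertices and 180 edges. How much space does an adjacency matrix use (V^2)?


Adjacency matrix: V x V grid of entries
Space = V^2 = 100^2 = 100 * 100 = 10000


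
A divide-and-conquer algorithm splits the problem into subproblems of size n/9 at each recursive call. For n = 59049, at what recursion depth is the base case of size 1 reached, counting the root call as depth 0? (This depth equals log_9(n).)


At each depth, the problem size is divided by 9:
  Depth 0: problem size = 59049
  Depth 1: problem size = 6561
  Depth 2: problem size = 729
  Depth 3: problem size = 81
  Depth 4: problem size = 9
  Depth 5: problem size = 1 (base case)
The base case is reached at depth log_9(59049) = 5 (the tree has 6 levels counting depth 0, but the depth asked for is 5).
Recursion depth = 5


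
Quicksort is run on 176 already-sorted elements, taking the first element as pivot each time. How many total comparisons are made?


Sum of comparisons per partition:
175 + 174 + ... + 1 + 0
= 176 * (176 - 1) / 2
= 176 * 175 / 2
= 15400


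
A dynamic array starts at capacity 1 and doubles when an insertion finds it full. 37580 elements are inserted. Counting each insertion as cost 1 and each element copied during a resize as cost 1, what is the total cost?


n = 37580
Insertion costs: 37580
Resizes copy 1, 2, 4, ... up to the largest power of 2 that is <= n-1 = 37579, i.e. 32768.
Copy costs = 1 + 2 + 4 + 8 + 16 + 32 + 64 + 128 + 256 + 512 + 1024 + 2048 + 4096 + 8192 + 16384 + 32768 = 65535
Total = 37580 + 65535 = 103115


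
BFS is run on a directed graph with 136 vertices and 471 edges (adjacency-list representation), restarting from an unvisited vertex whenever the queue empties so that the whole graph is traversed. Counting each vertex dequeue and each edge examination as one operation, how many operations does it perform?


A full BFS traversal dequeues each vertex exactly once and examines each directed edge exactly once.
V = 136 (vertex processing cost)
E = 471 (edge examination cost)
Total operations proportional to V + E = 136 + 471 = 607


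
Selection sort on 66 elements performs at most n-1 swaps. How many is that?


Each of the 65 passes places one element in its final position.
Pass 1: swap minimum into position 0
Pass 2: swap minimum of remaining into position 1
...
Pass 65: last two elements, one swap
Maximum swaps = 66 - 1 = 65


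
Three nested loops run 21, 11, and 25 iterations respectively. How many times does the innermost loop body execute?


Loop 1 (outermost): 21 iterations
Loop 2 (middle): 11 iterations per outer
Loop 3 (innermost): 25 iterations per middle
Total = 21 * 11 * 25 = 5775


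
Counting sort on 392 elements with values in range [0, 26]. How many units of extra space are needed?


Output array size: 392 (to store sorted result)
Count array size: 27 (one slot per possible value, range 0 to 26)
Total extra space = 392 + 27 = 419


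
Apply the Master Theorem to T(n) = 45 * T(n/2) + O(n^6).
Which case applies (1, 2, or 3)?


The Master Theorem: T(n) = a*T(n/b) + O(n^c)
  a = 45, b = 2, c = 6
log_b(a) = log_2(45) ~ 5.492
Compare b^c with a: 2^6 = 64 > 45, so c > log_b(a).
Since c > log_b(a), Case 3 applies.
T(n) = O(n^6)
Master Theorem case = 3


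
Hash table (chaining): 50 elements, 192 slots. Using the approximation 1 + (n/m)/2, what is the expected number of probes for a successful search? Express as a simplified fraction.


Computing expected probes:
alpha = 50/192
= 1 + alpha/2
= 1 + 50/(2*192)
= (2*192 + 50) / (2*192)
= 434/384 = 217/192


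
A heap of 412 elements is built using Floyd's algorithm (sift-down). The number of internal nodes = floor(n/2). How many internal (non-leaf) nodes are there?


Leaf nodes occupy roughly half the array.
Sift-down is called for each internal node, starting from the last one.
Internal nodes = floor(n/2) = floor(412/2) = 206


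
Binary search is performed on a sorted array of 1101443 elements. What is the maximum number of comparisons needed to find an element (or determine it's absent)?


Binary search halves the search space each comparison:
  Step 1: search space = 1101443 -> 550721
  Step 2: search space = 550721 -> 275360
  Step 3: search space = 275360 -> 137680
  Step 4: search space = 137680 -> 68840
  Step 5: search space = 68840 -> 34420
  Step 6: search space = 34420 -> 17210
  Step 7: search space = 17210 -> 8605
  Step 8: search space = 8605 -> 4302
  Step 9: search space = 4302 -> 2151
  Step 10: search space = 2151 -> 1075
  Step 11: search space = 1075 -> 537
  Step 12: search space = 537 -> 268
  Step 13: search space = 268 -> 134
  Step 14: search space = 134 -> 67
  Step 15: search space = 67 -> 33
  Step 16: search space = 33 -> 16
  Step 17: search space = 16 -> 8
  Step 18: search space = 8 -> 4
  Step 19: search space = 4 -> 2
  Step 20: search space = 2 -> 1
  Step 21: search space = 1 (final check)
Maximum comparisons = floor(log2(1101443)) + 1 = 20 + 1 = 21


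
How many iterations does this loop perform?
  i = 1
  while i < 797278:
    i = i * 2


The loop variable doubles each iteration:
i = 1 -> 2 -> 4 -> 8 -> 16 -> 32 -> 64 -> 128 -> 256 -> 512 -> 1024 -> 2048 -> 4096 -> 8192 -> 16384 -> 32768 -> 65536 -> 131072 -> 262144 -> 524288 -> 1048576 (stop, 1048576 >= 797278)
Number of doublings = ceil(log2(797278)) = 20


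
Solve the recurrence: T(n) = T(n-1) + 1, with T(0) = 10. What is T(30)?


Unrolling the recurrence:
T(30) = T(29) + 1
       = T(28) + 1 + 1
       = T(27) + 1*3
       ...
       = T(0) + 1*30
       = 10 + 30 = 40


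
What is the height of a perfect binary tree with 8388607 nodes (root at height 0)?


A perfect binary tree with 8388607 nodes:
  8388607 = 2^23 - 1
  Levels: 0, 1, ..., 22
  Height = 22


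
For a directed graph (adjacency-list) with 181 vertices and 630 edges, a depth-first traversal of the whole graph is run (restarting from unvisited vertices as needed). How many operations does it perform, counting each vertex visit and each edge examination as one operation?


A full DFS traversal visits each vertex once and examines each edge once.
V = 181
E = 630
Sum = 181 + 630 = 811


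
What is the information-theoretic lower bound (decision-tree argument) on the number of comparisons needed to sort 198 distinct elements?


A binary decision tree of height h has at most 2^h leaves and needs at least n! of them, so h >= ceil(log2(n!)).
198! is far too large to multiply out, so use Stirling's series:
  ln(n!) ~ n ln n - n + (1/2) ln(2 pi n) + 1/(12n)  (error below 1/(360 n^3), negligible here)
  ln(198) = 5.2882670
  n ln n = 198 * 5.2882670 = 1047.0769
  (1/2) ln(2 pi * 198) = (1/2) ln(1244.0707) = 3.5631
  1/(12*198) = 0.0004
  ln(198!) ~ 1047.0769 - 198 + 3.5631 + 0.0004 = 852.6404
Convert to base 2: log2(198!) = 852.6404 / ln 2 = 852.6404 / 0.69314718 = 1230.1001
ceil(1230.1001) = 1231


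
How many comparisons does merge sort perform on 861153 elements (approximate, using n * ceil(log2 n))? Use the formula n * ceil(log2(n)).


Recursion depth: ceil(log2(861153)) = 20
Each recursion level merges n = 861153 elements
Total = 861153 * 20 = 17223060


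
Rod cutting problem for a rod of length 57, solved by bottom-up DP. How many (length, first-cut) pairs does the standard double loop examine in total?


For each subproblem length i = 1..57, the inner loop considers i possible first cuts.
Total = 1 + 2 + ... + 57
= 57*(57+1)/2
= 57*58/2 = 1653


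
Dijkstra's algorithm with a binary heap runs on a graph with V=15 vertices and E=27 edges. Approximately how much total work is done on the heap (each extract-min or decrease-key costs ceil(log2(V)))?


Dijkstra with a binary heap: each vertex is extracted once, each edge may relax once.
Each heap operation costs O(log V).
V + E = 15 + 27 = 42
ceil(log2(15)) = 4 (since 2^3 = 8 < 15 <= 16 = 2^4)
Total heap work = (V+E) * ceil(log2(V)) = 42 * 4 = 168


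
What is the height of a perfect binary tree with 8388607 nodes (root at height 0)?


A perfect binary tree with 8388607 nodes:
  8388607 = 2^23 - 1
  Levels: 0, 1, ..., 22
  Height = 22


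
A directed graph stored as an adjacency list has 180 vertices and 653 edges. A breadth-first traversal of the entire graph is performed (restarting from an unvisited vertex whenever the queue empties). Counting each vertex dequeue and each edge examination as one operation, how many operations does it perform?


A full BFS traversal dequeues each vertex once and examines each edge once.
Vertex visits: 180
Edge visits: 653
V + E = 180 + 653 = 833


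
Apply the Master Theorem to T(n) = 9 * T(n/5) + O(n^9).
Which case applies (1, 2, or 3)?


The Master Theorem: T(n) = a*T(n/b) + O(n^c)
  a = 9, b = 5, c = 9
log_b(a) = log_5(9) ~ 1.365
Compare b^c with a: 5^9 = 1953125 > 9, so c > log_b(a).
Since c > log_b(a), Case 3 applies.
T(n) = O(n^9)
Master Theorem case = 3


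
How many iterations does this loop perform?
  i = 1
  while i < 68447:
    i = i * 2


The loop variable doubles each iteration:
i = 1 -> 2 -> 4 -> 8 -> 16 -> 32 -> 64 -> 128 -> 256 -> 512 -> 1024 -> 2048 -> 4096 -> 8192 -> 16384 -> 32768 -> 65536 -> 131072 (stop, 131072 >= 68447)
Number of doublings = ceil(log2(68447)) = 17


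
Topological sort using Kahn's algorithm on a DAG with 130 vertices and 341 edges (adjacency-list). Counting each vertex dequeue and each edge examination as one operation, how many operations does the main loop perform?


Kahn's algorithm:
  1. Compute in-degrees: O(V + E)
  2. Process queue: each vertex dequeued once (O(V))
     each edge examined once (O(E))
Total = V + E = 130 + 341 = 471


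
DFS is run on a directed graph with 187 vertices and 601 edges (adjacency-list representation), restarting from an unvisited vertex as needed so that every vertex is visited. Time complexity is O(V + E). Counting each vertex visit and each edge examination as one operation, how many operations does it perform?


A full DFS traversal processes each vertex exactly once (push/pop on stack).
Each directed edge is examined once.
V = 187, E = 601
V + E = 788


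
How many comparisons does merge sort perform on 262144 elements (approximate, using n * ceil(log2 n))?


Recursion depth: ceil(log2(262144)) = 18
Each recursion level merges n = 262144 elements
Total = 262144 * 18 = 4718592


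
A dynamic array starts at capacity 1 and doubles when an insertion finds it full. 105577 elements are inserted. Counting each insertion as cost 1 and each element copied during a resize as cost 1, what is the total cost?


n = 105577
Insertion costs: 105577
Resizes copy 1, 2, 4, ... up to the largest power of 2 that is <= n-1 = 105576, i.e. 65536.
Copy costs = 1 + 2 + 4 + 8 + 16 + 32 + 64 + 128 + 256 + 512 + 1024 + 2048 + 4096 + 8192 + 16384 + 32768 + 65536 = 131071
Total = 105577 + 131071 = 236648


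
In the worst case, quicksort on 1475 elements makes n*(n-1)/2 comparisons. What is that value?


Sum of comparisons per partition:
1474 + 1473 + ... + 1 + 0
= 1475 * (1475 - 1) / 2
= 1475 * 1474 / 2
= 1087075


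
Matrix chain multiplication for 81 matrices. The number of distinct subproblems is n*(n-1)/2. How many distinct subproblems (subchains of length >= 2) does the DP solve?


Subproblems are indexed by (i, j) where i < j.
Number of such pairs = n*(n-1)/2
= 81 * 80 / 2
= 3240


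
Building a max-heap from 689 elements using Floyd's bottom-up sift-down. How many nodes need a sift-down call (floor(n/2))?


In a heap of 689 elements (0-indexed array):
  Last element index: 688
  Parent of last element: floor((688 - 1) / 2) = 343
  Internal nodes: indices 0 to 343
  Count = floor(689/2) = 344


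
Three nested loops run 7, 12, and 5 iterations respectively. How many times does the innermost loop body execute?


Loop 1 (outermost): 7 iterations
Loop 2 (middle): 12 iterations per outer
Loop 3 (innermost): 5 iterations per middle
Total = 7 * 12 * 5 = 420


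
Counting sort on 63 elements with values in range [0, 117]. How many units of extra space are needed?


Output array size: 63 (to store sorted result)
Count array size: 118 (one slot per possible value, range 0 to 117)
Total extra space = 63 + 118 = 181


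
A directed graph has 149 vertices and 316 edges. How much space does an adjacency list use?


Adjacency list: one list head per vertex + one entry per edge
Vertex heads: 149
Edge entries: 316
Total = 149 + 316 = 465


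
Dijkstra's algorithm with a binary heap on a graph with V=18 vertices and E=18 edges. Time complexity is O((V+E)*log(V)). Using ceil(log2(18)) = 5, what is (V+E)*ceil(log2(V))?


Dijkstra with a binary heap: each vertex is extracted once, each edge may relax once.
Each heap operation costs O(log V).
V + E = 18 + 18 = 36
ceil(log2(18)) = 5 (since 2^4 = 16 < 18 <= 32 = 2^5)
Total heap work = (V+E) * ceil(log2(V)) = 36 * 5 = 180


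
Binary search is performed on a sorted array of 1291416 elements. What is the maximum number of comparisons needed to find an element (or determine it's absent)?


Binary search halves the search space each comparison:
  Step 1: search space = 1291416 -> 645708
  Step 2: search space = 645708 -> 322854
  Step 3: search space = 322854 -> 161427
  Step 4: search space = 161427 -> 80713
  Step 5: search space = 80713 -> 40356
  Step 6: search space = 40356 -> 20178
  Step 7: search space = 20178 -> 10089
  Step 8: search space = 10089 -> 5044
  Step 9: search space = 5044 -> 2522
  Step 10: search space = 2522 -> 1261
  Step 11: search space = 1261 -> 630
  Step 12: search space = 630 -> 315
  Step 13: search space = 315 -> 157
  Step 14: search space = 157 -> 78
  Step 15: search space = 78 -> 39
  Step 16: search space = 39 -> 19
  Step 17: search space = 19 -> 9
  Step 18: search space = 9 -> 4
  Step 19: search space = 4 -> 2
  Step 20: search space = 2 -> 1
  Step 21: search space = 1 (final check)
Maximum comparisons = floor(log2(1291416)) + 1 = 20 + 1 = 21


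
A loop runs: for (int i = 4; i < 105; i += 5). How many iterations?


Loop starts at i = 4, increments by 5, stops when i >= 105.
Number of iterations = ceil((105 - 4) / 5)
= ceil(101 / 5)
= 21


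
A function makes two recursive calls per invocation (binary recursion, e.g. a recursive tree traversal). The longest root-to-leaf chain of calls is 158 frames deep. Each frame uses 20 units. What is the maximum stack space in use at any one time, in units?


Binary recursion: the two calls run one after the other, so only one root-to-leaf chain of frames is on the stack at a time.
Maximum depth (longest chain) = 158 frames
Each frame = 20 units
Max stack space = 158 * 20 = 3160


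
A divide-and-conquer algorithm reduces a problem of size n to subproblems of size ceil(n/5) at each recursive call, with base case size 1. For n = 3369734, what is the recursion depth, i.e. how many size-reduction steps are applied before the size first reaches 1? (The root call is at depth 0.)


Each step divides the size by 5 (rounding up); after k steps the size is ceil(n/5^k), which equals 1 exactly when 5^k >= n.
So the depth is the smallest k with 5^k >= 3369734, i.e. ceil(log_5(3369734)).
5^9 = 1953125 < 3369734 <= 9765625 = 5^10
Recursion depth = 10


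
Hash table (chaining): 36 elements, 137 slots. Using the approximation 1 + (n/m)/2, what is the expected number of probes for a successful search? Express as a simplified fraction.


Computing expected probes:
alpha = 36/137
= 1 + alpha/2
= 1 + 36/(2*137)
= (2*137 + 36) / (2*137)
= 310/274 = 155/137


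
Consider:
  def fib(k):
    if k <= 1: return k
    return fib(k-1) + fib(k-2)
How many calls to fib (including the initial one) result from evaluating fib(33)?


Let C(m) = total calls to evaluate fib(m). Then C(0)=C(1)=1, and
C(m) = 1 + C(m-1) + C(m-2) for m >= 2.
Build the table (each entry = 1 + previous two):
  C(0) = 1
  C(1) = 1
  C(2) = 1 + 1 + 1 = 3
  C(3) = 1 + 3 + 1 = 5
  C(4) = 1 + 5 + 3 = 9
  C(5) = 1 + 9 + 5 = 15
  C(6) = 1 + 15 + 9 = 25
  C(7) = 1 + 25 + 15 = 41
  C(8) = 1 + 41 + 25 = 67
  C(9) = 1 + 67 + 41 = 109
  C(10) = 1 + 109 + 67 = 177
  C(11) = 1 + 177 + 109 = 287
  C(12) = 1 + 287 + 177 = 465
  C(13) = 1 + 465 + 287 = 753
  C(14) = 1 + 753 + 465 = 1219
  C(15) = 1 + 1219 + 753 = 1973
  C(16) = 1 + 1973 + 1219 = 3193
  C(17) = 1 + 3193 + 1973 = 5167
  C(18) = 1 + 5167 + 3193 = 8361
  C(19) = 1 + 8361 + 5167 = 13529
  C(20) = 1 + 13529 + 8361 = 21891
  C(21) = 1 + 21891 + 13529 = 35421
  C(22) = 1 + 35421 + 21891 = 57313
  C(23) = 1 + 57313 + 35421 = 92735
  C(24) = 1 + 92735 + 57313 = 150049
  C(25) = 1 + 150049 + 92735 = 242785
  C(26) = 1 + 242785 + 150049 = 392835
  C(27) = 1 + 392835 + 242785 = 635621
  C(28) = 1 + 635621 + 392835 = 1028457
  C(29) = 1 + 1028457 + 635621 = 1664079
  C(30) = 1 + 1664079 + 1028457 = 2692537
  C(31) = 1 + 2692537 + 1664079 = 4356617
  C(32) = 1 + 4356617 + 2692537 = 7049155
  C(33) = 1 + 7049155 + 4356617 = 11405773
Total calls for fib(33) = 11405773


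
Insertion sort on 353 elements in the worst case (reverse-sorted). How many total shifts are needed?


In the worst case (reverse-sorted), each element shifts past all previous:
  Element 1: 1 shifts
  Element 2: 2 shifts
  Element 3: 3 shifts
  Element 4: 4 shifts
  Element 5: 5 shifts
  ...
  Element 352: 352 shifts
Total = 1 + 2 + ... + 352
= 353*(353-1)/2 = 62128


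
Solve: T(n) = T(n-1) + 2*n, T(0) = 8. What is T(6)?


Expanding the recurrence:
T(6) = T(5) + 2*6
       = T(4) + 2*5 + 2*6
       ...
       = T(0) + 2*(1 + 2 + ... + 6)
       = 8 + 2 * 6*7/2
       = 8 + 2 * 21
       = 8 + 42 = 50


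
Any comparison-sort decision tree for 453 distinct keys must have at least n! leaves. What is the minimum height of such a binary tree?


A binary decision tree of height h has at most 2^h leaves and needs at least n! of them, so h >= ceil(log2(n!)).
453! is far too large to multiply out, so use Stirling's series:
  ln(n!) ~ n ln n - n + (1/2) ln(2 pi n) + 1/(12n)  (error below 1/(360 n^3), negligible here)
  ln(453) = 6.1158921
  n ln n = 453 * 6.1158921 = 2770.4991
  (1/2) ln(2 pi * 453) = (1/2) ln(2846.2829) = 3.9769
  1/(12*453) = 0.0002
  ln(453!) ~ 2770.4991 - 453 + 3.9769 + 0.0002 = 2321.4762
Convert to base 2: log2(453!) = 2321.4762 / ln 2 = 2321.4762 / 0.69314718 = 3349.1822
ceil(3349.1822) = 3350


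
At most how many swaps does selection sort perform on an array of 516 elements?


Each of the 515 passes places one element in its final position.
Pass 1: swap minimum into position 0
Pass 2: swap minimum of remaining into position 1
...
Pass 515: last two elements, one swap
Maximum swaps = 516 - 1 = 515


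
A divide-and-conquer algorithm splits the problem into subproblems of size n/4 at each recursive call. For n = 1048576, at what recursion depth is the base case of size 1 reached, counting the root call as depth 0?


At each depth, the problem size is divided by 4:
  Depth 0: problem size = 1048576
  Depth 1: problem size = 262144
  Depth 2: problem size = 65536
  Depth 3: problem size = 16384
  Depth 4: problem size = 4096
  Depth 5: problem size = 1024
  Depth 6: problem size = 256
  Depth 7: problem size = 64
  Depth 8: problem size = 16
  Depth 9: problem size = 4
  Depth 10: problem size = 1 (base case)
The base case is reached at depth log_4(1048576) = 10 (the tree has 11 levels counting depth 0, but the depth asked for is 10).
Recursion depth = 10


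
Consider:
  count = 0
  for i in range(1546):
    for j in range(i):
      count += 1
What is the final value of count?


For each i, the inner loop runs i times:
  i=0: inner runs 0 times
  i=1: inner runs 1 time
  i=2: inner runs 2 times
  i=3: inner runs 3 times
  i=4: inner runs 4 times
  i=5: inner runs 5 times
  i=6: inner runs 6 times
  i=7: inner runs 7 times
  ...
Total = 0 + 1 + 2 + ... + 1545 = 1546*(1546-1)/2 = 1194285
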